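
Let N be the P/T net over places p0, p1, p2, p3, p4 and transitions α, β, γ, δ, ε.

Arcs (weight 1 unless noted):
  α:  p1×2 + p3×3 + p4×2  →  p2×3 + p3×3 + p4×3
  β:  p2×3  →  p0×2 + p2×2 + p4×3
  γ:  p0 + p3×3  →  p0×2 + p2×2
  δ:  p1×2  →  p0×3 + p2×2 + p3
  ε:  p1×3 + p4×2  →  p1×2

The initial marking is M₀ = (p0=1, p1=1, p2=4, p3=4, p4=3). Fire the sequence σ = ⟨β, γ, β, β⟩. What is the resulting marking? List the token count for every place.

step 1: fire β:  (p0=1, p1=1, p2=4, p3=4, p4=3) → (p0=3, p1=1, p2=3, p3=4, p4=6)
step 2: fire γ:  (p0=3, p1=1, p2=3, p3=4, p4=6) → (p0=4, p1=1, p2=5, p3=1, p4=6)
step 3: fire β:  (p0=4, p1=1, p2=5, p3=1, p4=6) → (p0=6, p1=1, p2=4, p3=1, p4=9)
step 4: fire β:  (p0=6, p1=1, p2=4, p3=1, p4=9) → (p0=8, p1=1, p2=3, p3=1, p4=12)

(p0=8, p1=1, p2=3, p3=1, p4=12)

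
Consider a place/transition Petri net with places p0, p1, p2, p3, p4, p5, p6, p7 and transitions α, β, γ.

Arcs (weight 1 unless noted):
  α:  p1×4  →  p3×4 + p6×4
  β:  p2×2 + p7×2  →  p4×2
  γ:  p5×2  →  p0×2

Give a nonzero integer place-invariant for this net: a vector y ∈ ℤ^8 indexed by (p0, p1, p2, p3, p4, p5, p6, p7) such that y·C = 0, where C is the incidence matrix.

y = (p0:0, p1:1, p2:0, p3:1, p4:0, p5:0, p6:0, p7:0)

Incidence matrix C (rows=places, cols=transitions):
        α    β    γ
   p0   0    0    2
   p1  -4    0    0
   p2   0   -2    0
   p3   4    0    0
   p4   0    2    0
   p5   0    0   -2
   p6   4    0    0
   p7   0   -2    0

Candidate y = [0, 1, 0, 1, 0, 0, 0, 0]; check y·C column-wise:
  col α: 1·-4 + 1·4 + 0·4 = 0
  col β: 1·0 + 0·-2 + 1·0 + 0·2 + 0·-2 = 0
  col γ: 0·2 + 1·0 + 1·0 + 0·-2 = 0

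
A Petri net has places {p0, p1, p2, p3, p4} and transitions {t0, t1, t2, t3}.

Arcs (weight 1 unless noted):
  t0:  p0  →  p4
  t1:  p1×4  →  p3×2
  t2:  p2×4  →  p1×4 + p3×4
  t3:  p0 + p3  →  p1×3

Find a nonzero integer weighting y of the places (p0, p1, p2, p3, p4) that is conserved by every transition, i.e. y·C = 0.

Incidence matrix C (rows=places, cols=transitions):
       t0   t1   t2   t3
   p0  -1    0    0   -1
   p1   0   -4    4    3
   p2   0    0   -4    0
   p3   0    2    4   -1
   p4   1    0    0    0

Candidate y = [1, 1, 3, 2, 1]; check y·C column-wise:
  col t0: 1·-1 + 1·0 + 3·0 + 2·0 + 1·1 = 0
  col t1: 1·0 + 1·-4 + 3·0 + 2·2 + 1·0 = 0
  col t2: 1·0 + 1·4 + 3·-4 + 2·4 + 1·0 = 0
  col t3: 1·-1 + 1·3 + 3·0 + 2·-1 + 1·0 = 0

y = (p0:1, p1:1, p2:3, p3:2, p4:1)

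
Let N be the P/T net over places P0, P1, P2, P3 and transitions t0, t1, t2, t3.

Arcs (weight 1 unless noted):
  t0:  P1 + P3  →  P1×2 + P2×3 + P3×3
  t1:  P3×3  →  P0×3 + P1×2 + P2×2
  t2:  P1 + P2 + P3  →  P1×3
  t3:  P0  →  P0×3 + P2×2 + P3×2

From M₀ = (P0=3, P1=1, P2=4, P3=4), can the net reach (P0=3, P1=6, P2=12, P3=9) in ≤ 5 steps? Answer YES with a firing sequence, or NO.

YES — reachable via ⟨t0, t0, t0, t2⟩ (4 firings)

step 1: fire t0:  (P0=3, P1=1, P2=4, P3=4) → (P0=3, P1=2, P2=7, P3=6)
step 2: fire t0:  (P0=3, P1=2, P2=7, P3=6) → (P0=3, P1=3, P2=10, P3=8)
step 3: fire t0:  (P0=3, P1=3, P2=10, P3=8) → (P0=3, P1=4, P2=13, P3=10)
step 4: fire t2:  (P0=3, P1=4, P2=13, P3=10) → (P0=3, P1=6, P2=12, P3=9)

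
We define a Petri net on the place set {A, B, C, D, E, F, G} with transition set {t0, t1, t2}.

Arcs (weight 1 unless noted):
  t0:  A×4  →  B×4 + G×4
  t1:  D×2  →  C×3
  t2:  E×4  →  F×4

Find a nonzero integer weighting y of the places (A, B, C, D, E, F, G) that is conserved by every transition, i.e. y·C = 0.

Incidence matrix C (rows=places, cols=transitions):
       t0   t1   t2
    A  -4    0    0
    B   4    0    0
    C   0    3    0
    D   0   -2    0
    E   0    0   -4
    F   0    0    4
    G   4    0    0

Candidate y = [1, 1, 0, 0, 0, 0, 0]; check y·C column-wise:
  col t0: 1·-4 + 1·4 + 0·4 = 0
  col t1: 1·0 + 1·0 + 0·3 + 0·-2 = 0
  col t2: 1·0 + 1·0 + 0·-4 + 0·4 = 0

y = (A:1, B:1, C:0, D:0, E:0, F:0, G:0)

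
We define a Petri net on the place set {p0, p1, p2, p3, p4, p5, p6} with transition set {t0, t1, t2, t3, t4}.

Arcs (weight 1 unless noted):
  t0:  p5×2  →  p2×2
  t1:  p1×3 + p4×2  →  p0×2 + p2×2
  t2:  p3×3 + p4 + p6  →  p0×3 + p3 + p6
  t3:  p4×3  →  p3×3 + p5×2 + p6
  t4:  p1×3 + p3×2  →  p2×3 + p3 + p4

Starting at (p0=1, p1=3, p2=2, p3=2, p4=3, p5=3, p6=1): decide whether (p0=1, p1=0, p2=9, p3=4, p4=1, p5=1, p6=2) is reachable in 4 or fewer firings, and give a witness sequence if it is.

YES — reachable via ⟨t0, t3, t0, t4⟩ (4 firings)

step 1: fire t0:  (p0=1, p1=3, p2=2, p3=2, p4=3, p5=3, p6=1) → (p0=1, p1=3, p2=4, p3=2, p4=3, p5=1, p6=1)
step 2: fire t3:  (p0=1, p1=3, p2=4, p3=2, p4=3, p5=1, p6=1) → (p0=1, p1=3, p2=4, p3=5, p4=0, p5=3, p6=2)
step 3: fire t0:  (p0=1, p1=3, p2=4, p3=5, p4=0, p5=3, p6=2) → (p0=1, p1=3, p2=6, p3=5, p4=0, p5=1, p6=2)
step 4: fire t4:  (p0=1, p1=3, p2=6, p3=5, p4=0, p5=1, p6=2) → (p0=1, p1=0, p2=9, p3=4, p4=1, p5=1, p6=2)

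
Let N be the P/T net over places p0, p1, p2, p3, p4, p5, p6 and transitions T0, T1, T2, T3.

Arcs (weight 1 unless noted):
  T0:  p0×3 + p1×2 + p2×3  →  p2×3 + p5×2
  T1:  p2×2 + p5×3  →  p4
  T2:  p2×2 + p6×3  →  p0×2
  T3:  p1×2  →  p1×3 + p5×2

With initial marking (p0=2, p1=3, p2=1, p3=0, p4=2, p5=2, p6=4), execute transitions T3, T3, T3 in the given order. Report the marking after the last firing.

(p0=2, p1=6, p2=1, p3=0, p4=2, p5=8, p6=4)

step 1: fire T3:  (p0=2, p1=3, p2=1, p3=0, p4=2, p5=2, p6=4) → (p0=2, p1=4, p2=1, p3=0, p4=2, p5=4, p6=4)
step 2: fire T3:  (p0=2, p1=4, p2=1, p3=0, p4=2, p5=4, p6=4) → (p0=2, p1=5, p2=1, p3=0, p4=2, p5=6, p6=4)
step 3: fire T3:  (p0=2, p1=5, p2=1, p3=0, p4=2, p5=6, p6=4) → (p0=2, p1=6, p2=1, p3=0, p4=2, p5=8, p6=4)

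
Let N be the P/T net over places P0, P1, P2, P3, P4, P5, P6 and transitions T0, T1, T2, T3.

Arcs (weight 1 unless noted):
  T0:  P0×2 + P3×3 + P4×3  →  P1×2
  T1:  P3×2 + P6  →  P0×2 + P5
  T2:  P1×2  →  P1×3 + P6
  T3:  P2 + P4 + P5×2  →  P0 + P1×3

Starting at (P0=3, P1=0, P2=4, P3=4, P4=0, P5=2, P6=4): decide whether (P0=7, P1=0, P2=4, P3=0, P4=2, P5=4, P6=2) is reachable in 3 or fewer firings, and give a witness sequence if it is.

depth 0: 1 marking
depth 1: 2 markings reached so far
depth 2: 3 markings reached so far
depth 3: 3 markings reached so far
(frontier empty at depth 3; search complete)
target is not among the 3 markings reachable within 3 steps

NO — not reachable within 3 firings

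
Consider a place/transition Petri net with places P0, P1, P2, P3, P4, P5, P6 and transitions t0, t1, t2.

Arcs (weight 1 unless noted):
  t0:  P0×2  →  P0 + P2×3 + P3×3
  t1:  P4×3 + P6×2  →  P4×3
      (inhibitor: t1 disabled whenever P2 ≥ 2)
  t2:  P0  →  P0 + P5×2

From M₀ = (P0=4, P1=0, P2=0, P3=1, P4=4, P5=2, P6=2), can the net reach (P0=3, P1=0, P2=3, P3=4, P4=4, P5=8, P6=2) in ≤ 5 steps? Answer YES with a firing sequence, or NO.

step 1: fire t0:  (P0=4, P1=0, P2=0, P3=1, P4=4, P5=2, P6=2) → (P0=3, P1=0, P2=3, P3=4, P4=4, P5=2, P6=2)
step 2: fire t2:  (P0=3, P1=0, P2=3, P3=4, P4=4, P5=2, P6=2) → (P0=3, P1=0, P2=3, P3=4, P4=4, P5=4, P6=2)
step 3: fire t2:  (P0=3, P1=0, P2=3, P3=4, P4=4, P5=4, P6=2) → (P0=3, P1=0, P2=3, P3=4, P4=4, P5=6, P6=2)
step 4: fire t2:  (P0=3, P1=0, P2=3, P3=4, P4=4, P5=6, P6=2) → (P0=3, P1=0, P2=3, P3=4, P4=4, P5=8, P6=2)

YES — reachable via ⟨t0, t2, t2, t2⟩ (4 firings)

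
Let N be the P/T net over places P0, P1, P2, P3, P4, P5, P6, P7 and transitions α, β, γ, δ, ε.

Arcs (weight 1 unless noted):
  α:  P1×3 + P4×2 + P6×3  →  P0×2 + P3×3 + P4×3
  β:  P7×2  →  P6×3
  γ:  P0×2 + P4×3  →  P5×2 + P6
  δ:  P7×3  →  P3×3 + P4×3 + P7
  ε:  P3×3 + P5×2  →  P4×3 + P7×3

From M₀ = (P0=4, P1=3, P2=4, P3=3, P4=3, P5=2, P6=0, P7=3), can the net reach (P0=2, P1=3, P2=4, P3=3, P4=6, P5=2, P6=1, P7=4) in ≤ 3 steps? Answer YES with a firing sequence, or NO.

step 1: fire γ:  (P0=4, P1=3, P2=4, P3=3, P4=3, P5=2, P6=0, P7=3) → (P0=2, P1=3, P2=4, P3=3, P4=0, P5=4, P6=1, P7=3)
step 2: fire δ:  (P0=2, P1=3, P2=4, P3=3, P4=0, P5=4, P6=1, P7=3) → (P0=2, P1=3, P2=4, P3=6, P4=3, P5=4, P6=1, P7=1)
step 3: fire ε:  (P0=2, P1=3, P2=4, P3=6, P4=3, P5=4, P6=1, P7=1) → (P0=2, P1=3, P2=4, P3=3, P4=6, P5=2, P6=1, P7=4)

YES — reachable via ⟨γ, δ, ε⟩ (3 firings)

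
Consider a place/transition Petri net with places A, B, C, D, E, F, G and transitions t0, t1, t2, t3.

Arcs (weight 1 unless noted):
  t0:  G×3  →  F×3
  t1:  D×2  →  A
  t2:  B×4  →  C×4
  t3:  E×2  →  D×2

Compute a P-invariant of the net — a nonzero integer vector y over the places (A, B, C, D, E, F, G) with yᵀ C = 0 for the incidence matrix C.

y = (A:0, B:1, C:1, D:0, E:0, F:0, G:0)

Incidence matrix C (rows=places, cols=transitions):
       t0   t1   t2   t3
    A   0    1    0    0
    B   0    0   -4    0
    C   0    0    4    0
    D   0   -2    0    2
    E   0    0    0   -2
    F   3    0    0    0
    G  -3    0    0    0

Candidate y = [0, 1, 1, 0, 0, 0, 0]; check y·C column-wise:
  col t0: 1·0 + 1·0 + 0·3 + 0·-3 = 0
  col t1: 0·1 + 1·0 + 1·0 + 0·-2 = 0
  col t2: 1·-4 + 1·4 = 0
  col t3: 1·0 + 1·0 + 0·2 + 0·-2 = 0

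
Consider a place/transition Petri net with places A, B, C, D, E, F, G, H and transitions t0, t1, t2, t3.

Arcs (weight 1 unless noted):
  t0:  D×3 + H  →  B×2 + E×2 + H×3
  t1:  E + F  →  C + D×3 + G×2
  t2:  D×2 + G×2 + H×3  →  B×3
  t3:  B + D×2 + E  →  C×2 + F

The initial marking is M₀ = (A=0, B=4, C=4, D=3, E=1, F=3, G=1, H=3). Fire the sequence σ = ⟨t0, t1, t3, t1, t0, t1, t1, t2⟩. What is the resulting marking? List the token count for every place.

step 1: fire t0:  (A=0, B=4, C=4, D=3, E=1, F=3, G=1, H=3) → (A=0, B=6, C=4, D=0, E=3, F=3, G=1, H=5)
step 2: fire t1:  (A=0, B=6, C=4, D=0, E=3, F=3, G=1, H=5) → (A=0, B=6, C=5, D=3, E=2, F=2, G=3, H=5)
step 3: fire t3:  (A=0, B=6, C=5, D=3, E=2, F=2, G=3, H=5) → (A=0, B=5, C=7, D=1, E=1, F=3, G=3, H=5)
step 4: fire t1:  (A=0, B=5, C=7, D=1, E=1, F=3, G=3, H=5) → (A=0, B=5, C=8, D=4, E=0, F=2, G=5, H=5)
step 5: fire t0:  (A=0, B=5, C=8, D=4, E=0, F=2, G=5, H=5) → (A=0, B=7, C=8, D=1, E=2, F=2, G=5, H=7)
step 6: fire t1:  (A=0, B=7, C=8, D=1, E=2, F=2, G=5, H=7) → (A=0, B=7, C=9, D=4, E=1, F=1, G=7, H=7)
step 7: fire t1:  (A=0, B=7, C=9, D=4, E=1, F=1, G=7, H=7) → (A=0, B=7, C=10, D=7, E=0, F=0, G=9, H=7)
step 8: fire t2:  (A=0, B=7, C=10, D=7, E=0, F=0, G=9, H=7) → (A=0, B=10, C=10, D=5, E=0, F=0, G=7, H=4)

(A=0, B=10, C=10, D=5, E=0, F=0, G=7, H=4)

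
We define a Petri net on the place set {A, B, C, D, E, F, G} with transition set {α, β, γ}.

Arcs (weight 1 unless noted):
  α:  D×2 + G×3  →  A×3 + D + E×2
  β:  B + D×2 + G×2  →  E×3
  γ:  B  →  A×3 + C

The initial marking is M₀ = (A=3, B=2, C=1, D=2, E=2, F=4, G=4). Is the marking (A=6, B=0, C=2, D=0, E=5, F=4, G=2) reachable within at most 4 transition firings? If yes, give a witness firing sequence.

YES — reachable via ⟨β, γ⟩ (2 firings)

step 1: fire β:  (A=3, B=2, C=1, D=2, E=2, F=4, G=4) → (A=3, B=1, C=1, D=0, E=5, F=4, G=2)
step 2: fire γ:  (A=3, B=1, C=1, D=0, E=5, F=4, G=2) → (A=6, B=0, C=2, D=0, E=5, F=4, G=2)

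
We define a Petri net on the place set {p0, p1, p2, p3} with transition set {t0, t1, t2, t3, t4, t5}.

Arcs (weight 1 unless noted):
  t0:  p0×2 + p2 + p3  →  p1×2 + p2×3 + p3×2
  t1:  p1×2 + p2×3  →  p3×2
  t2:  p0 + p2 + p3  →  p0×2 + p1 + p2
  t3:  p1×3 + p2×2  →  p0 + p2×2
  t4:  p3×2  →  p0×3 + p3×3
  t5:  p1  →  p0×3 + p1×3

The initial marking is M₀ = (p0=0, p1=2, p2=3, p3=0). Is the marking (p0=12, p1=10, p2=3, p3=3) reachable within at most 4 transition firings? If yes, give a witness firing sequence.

depth 0: 1 marking
depth 1: 3 markings reached so far
depth 2: 7 markings reached so far
depth 3: 12 markings reached so far
depth 4: 20 markings reached so far
target is not among the 20 markings reachable within 4 steps

NO — not reachable within 4 firings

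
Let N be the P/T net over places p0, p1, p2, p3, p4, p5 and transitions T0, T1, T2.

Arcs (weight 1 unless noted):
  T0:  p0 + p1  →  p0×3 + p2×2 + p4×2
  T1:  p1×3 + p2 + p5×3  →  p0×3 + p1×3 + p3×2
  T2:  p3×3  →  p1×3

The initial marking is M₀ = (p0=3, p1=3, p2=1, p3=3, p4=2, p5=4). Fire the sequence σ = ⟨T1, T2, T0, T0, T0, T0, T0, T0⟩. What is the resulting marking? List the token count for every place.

step 1: fire T1:  (p0=3, p1=3, p2=1, p3=3, p4=2, p5=4) → (p0=6, p1=3, p2=0, p3=5, p4=2, p5=1)
step 2: fire T2:  (p0=6, p1=3, p2=0, p3=5, p4=2, p5=1) → (p0=6, p1=6, p2=0, p3=2, p4=2, p5=1)
step 3: fire T0:  (p0=6, p1=6, p2=0, p3=2, p4=2, p5=1) → (p0=8, p1=5, p2=2, p3=2, p4=4, p5=1)
step 4: fire T0:  (p0=8, p1=5, p2=2, p3=2, p4=4, p5=1) → (p0=10, p1=4, p2=4, p3=2, p4=6, p5=1)
step 5: fire T0:  (p0=10, p1=4, p2=4, p3=2, p4=6, p5=1) → (p0=12, p1=3, p2=6, p3=2, p4=8, p5=1)
step 6: fire T0:  (p0=12, p1=3, p2=6, p3=2, p4=8, p5=1) → (p0=14, p1=2, p2=8, p3=2, p4=10, p5=1)
step 7: fire T0:  (p0=14, p1=2, p2=8, p3=2, p4=10, p5=1) → (p0=16, p1=1, p2=10, p3=2, p4=12, p5=1)
step 8: fire T0:  (p0=16, p1=1, p2=10, p3=2, p4=12, p5=1) → (p0=18, p1=0, p2=12, p3=2, p4=14, p5=1)

(p0=18, p1=0, p2=12, p3=2, p4=14, p5=1)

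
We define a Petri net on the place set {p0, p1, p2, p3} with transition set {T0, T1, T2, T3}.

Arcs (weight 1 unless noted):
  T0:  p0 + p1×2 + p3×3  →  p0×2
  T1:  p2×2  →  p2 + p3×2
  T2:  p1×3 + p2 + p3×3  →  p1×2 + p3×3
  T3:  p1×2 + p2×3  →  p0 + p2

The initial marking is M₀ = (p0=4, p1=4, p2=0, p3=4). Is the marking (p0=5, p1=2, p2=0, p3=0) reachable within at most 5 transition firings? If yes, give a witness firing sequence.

depth 0: 1 marking
depth 1: 2 markings reached so far
depth 2: 2 markings reached so far
(frontier empty at depth 2; search complete)
target is not among the 2 markings reachable within 5 steps

NO — not reachable within 5 firings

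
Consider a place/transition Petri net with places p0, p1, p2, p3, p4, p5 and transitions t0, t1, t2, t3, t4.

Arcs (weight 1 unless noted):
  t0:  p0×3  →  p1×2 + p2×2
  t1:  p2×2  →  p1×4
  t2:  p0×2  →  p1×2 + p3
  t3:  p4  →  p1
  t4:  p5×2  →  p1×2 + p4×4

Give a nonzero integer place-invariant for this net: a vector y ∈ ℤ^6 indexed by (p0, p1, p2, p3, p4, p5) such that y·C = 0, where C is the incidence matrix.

Incidence matrix C (rows=places, cols=transitions):
       t0   t1   t2   t3   t4
   p0  -3    0   -2    0    0
   p1   2    4    2    1    2
   p2   2   -2    0    0    0
   p3   0    0    1    0    0
   p4   0    0    0   -1    4
   p5   0    0    0    0   -2

Candidate y = [2, 1, 2, 2, 1, 3]; check y·C column-wise:
  col t0: 2·-3 + 1·2 + 2·2 + 2·0 + 1·0 + 3·0 = 0
  col t1: 2·0 + 1·4 + 2·-2 + 2·0 + 1·0 + 3·0 = 0
  col t2: 2·-2 + 1·2 + 2·0 + 2·1 + 1·0 + 3·0 = 0
  col t3: 2·0 + 1·1 + 2·0 + 2·0 + 1·-1 + 3·0 = 0
  col t4: 2·0 + 1·2 + 2·0 + 2·0 + 1·4 + 3·-2 = 0

y = (p0:2, p1:1, p2:2, p3:2, p4:1, p5:3)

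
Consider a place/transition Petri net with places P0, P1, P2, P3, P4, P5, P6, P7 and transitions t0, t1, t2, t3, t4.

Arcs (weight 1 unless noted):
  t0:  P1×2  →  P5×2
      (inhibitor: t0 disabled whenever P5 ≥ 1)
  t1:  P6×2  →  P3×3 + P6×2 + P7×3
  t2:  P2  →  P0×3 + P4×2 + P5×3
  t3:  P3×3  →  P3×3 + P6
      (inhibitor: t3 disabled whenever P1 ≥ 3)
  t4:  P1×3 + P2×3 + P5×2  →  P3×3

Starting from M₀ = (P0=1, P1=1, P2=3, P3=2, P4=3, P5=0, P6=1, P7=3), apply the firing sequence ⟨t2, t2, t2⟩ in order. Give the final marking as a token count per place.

step 1: fire t2:  (P0=1, P1=1, P2=3, P3=2, P4=3, P5=0, P6=1, P7=3) → (P0=4, P1=1, P2=2, P3=2, P4=5, P5=3, P6=1, P7=3)
step 2: fire t2:  (P0=4, P1=1, P2=2, P3=2, P4=5, P5=3, P6=1, P7=3) → (P0=7, P1=1, P2=1, P3=2, P4=7, P5=6, P6=1, P7=3)
step 3: fire t2:  (P0=7, P1=1, P2=1, P3=2, P4=7, P5=6, P6=1, P7=3) → (P0=10, P1=1, P2=0, P3=2, P4=9, P5=9, P6=1, P7=3)

(P0=10, P1=1, P2=0, P3=2, P4=9, P5=9, P6=1, P7=3)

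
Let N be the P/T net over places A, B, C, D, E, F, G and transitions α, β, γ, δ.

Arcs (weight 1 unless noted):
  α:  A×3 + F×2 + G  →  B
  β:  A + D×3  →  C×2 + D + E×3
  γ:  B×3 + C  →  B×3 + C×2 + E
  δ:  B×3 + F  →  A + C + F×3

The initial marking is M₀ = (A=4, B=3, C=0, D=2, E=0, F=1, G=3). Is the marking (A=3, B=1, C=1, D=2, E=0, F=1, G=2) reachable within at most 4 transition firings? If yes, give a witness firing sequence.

depth 0: 1 marking
depth 1: 2 markings reached so far
depth 2: 3 markings reached so far
depth 3: 3 markings reached so far
(frontier empty at depth 3; search complete)
target is not among the 3 markings reachable within 4 steps

NO — not reachable within 4 firings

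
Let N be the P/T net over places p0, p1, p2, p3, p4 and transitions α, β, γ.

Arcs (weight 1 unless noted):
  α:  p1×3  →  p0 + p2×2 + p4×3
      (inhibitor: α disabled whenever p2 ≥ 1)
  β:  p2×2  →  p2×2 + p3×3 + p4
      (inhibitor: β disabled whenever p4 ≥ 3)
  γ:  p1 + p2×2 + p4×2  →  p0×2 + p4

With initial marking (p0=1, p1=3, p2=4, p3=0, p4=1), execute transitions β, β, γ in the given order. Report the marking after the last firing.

step 1: fire β:  (p0=1, p1=3, p2=4, p3=0, p4=1) → (p0=1, p1=3, p2=4, p3=3, p4=2)
step 2: fire β:  (p0=1, p1=3, p2=4, p3=3, p4=2) → (p0=1, p1=3, p2=4, p3=6, p4=3)
step 3: fire γ:  (p0=1, p1=3, p2=4, p3=6, p4=3) → (p0=3, p1=2, p2=2, p3=6, p4=2)

(p0=3, p1=2, p2=2, p3=6, p4=2)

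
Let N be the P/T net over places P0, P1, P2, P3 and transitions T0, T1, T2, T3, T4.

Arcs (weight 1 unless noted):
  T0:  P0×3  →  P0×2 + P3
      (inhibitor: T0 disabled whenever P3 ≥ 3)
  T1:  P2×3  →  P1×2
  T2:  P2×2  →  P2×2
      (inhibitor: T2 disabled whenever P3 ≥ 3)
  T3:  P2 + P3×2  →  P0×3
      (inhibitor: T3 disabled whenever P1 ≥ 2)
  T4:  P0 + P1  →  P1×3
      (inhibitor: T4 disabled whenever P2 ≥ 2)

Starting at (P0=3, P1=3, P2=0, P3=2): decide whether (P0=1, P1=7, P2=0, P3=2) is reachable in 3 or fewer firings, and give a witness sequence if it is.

YES — reachable via ⟨T4, T4⟩ (2 firings)

step 1: fire T4:  (P0=3, P1=3, P2=0, P3=2) → (P0=2, P1=5, P2=0, P3=2)
step 2: fire T4:  (P0=2, P1=5, P2=0, P3=2) → (P0=1, P1=7, P2=0, P3=2)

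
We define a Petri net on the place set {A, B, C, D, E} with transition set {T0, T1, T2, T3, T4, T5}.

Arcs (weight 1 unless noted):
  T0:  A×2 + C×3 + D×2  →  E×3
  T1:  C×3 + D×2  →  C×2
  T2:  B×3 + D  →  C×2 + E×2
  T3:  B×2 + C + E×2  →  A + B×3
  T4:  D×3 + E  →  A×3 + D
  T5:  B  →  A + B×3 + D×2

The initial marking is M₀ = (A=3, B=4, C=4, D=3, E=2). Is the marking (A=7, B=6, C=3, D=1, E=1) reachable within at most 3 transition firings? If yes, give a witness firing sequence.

step 1: fire T1:  (A=3, B=4, C=4, D=3, E=2) → (A=3, B=4, C=3, D=1, E=2)
step 2: fire T5:  (A=3, B=4, C=3, D=1, E=2) → (A=4, B=6, C=3, D=3, E=2)
step 3: fire T4:  (A=4, B=6, C=3, D=3, E=2) → (A=7, B=6, C=3, D=1, E=1)

YES — reachable via ⟨T1, T5, T4⟩ (3 firings)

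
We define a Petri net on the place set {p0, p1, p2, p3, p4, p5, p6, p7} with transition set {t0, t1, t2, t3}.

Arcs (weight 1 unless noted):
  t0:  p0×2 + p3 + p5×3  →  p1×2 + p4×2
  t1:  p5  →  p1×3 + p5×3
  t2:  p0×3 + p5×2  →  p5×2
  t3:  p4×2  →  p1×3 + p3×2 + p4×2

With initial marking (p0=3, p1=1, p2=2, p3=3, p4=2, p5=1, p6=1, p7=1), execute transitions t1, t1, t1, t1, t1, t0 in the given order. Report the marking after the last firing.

step 1: fire t1:  (p0=3, p1=1, p2=2, p3=3, p4=2, p5=1, p6=1, p7=1) → (p0=3, p1=4, p2=2, p3=3, p4=2, p5=3, p6=1, p7=1)
step 2: fire t1:  (p0=3, p1=4, p2=2, p3=3, p4=2, p5=3, p6=1, p7=1) → (p0=3, p1=7, p2=2, p3=3, p4=2, p5=5, p6=1, p7=1)
step 3: fire t1:  (p0=3, p1=7, p2=2, p3=3, p4=2, p5=5, p6=1, p7=1) → (p0=3, p1=10, p2=2, p3=3, p4=2, p5=7, p6=1, p7=1)
step 4: fire t1:  (p0=3, p1=10, p2=2, p3=3, p4=2, p5=7, p6=1, p7=1) → (p0=3, p1=13, p2=2, p3=3, p4=2, p5=9, p6=1, p7=1)
step 5: fire t1:  (p0=3, p1=13, p2=2, p3=3, p4=2, p5=9, p6=1, p7=1) → (p0=3, p1=16, p2=2, p3=3, p4=2, p5=11, p6=1, p7=1)
step 6: fire t0:  (p0=3, p1=16, p2=2, p3=3, p4=2, p5=11, p6=1, p7=1) → (p0=1, p1=18, p2=2, p3=2, p4=4, p5=8, p6=1, p7=1)

(p0=1, p1=18, p2=2, p3=2, p4=4, p5=8, p6=1, p7=1)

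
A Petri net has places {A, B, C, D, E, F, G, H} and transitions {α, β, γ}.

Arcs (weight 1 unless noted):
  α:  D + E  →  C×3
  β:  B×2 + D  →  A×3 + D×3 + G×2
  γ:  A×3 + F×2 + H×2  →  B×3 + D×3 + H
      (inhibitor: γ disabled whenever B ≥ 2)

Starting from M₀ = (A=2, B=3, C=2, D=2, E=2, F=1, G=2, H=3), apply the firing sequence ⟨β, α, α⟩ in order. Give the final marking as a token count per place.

(A=5, B=1, C=8, D=2, E=0, F=1, G=4, H=3)

step 1: fire β:  (A=2, B=3, C=2, D=2, E=2, F=1, G=2, H=3) → (A=5, B=1, C=2, D=4, E=2, F=1, G=4, H=3)
step 2: fire α:  (A=5, B=1, C=2, D=4, E=2, F=1, G=4, H=3) → (A=5, B=1, C=5, D=3, E=1, F=1, G=4, H=3)
step 3: fire α:  (A=5, B=1, C=5, D=3, E=1, F=1, G=4, H=3) → (A=5, B=1, C=8, D=2, E=0, F=1, G=4, H=3)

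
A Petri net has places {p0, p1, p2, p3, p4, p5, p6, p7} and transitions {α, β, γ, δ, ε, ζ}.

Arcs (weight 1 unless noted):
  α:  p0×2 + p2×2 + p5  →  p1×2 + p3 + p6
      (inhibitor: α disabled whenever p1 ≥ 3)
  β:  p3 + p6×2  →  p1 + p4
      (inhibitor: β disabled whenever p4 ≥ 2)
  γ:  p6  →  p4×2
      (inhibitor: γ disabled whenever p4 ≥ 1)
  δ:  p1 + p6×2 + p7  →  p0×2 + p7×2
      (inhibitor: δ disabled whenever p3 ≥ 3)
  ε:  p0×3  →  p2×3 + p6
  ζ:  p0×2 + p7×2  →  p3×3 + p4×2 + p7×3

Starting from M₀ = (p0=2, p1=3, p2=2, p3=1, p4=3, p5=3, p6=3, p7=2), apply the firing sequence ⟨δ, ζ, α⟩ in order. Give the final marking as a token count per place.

step 1: fire δ:  (p0=2, p1=3, p2=2, p3=1, p4=3, p5=3, p6=3, p7=2) → (p0=4, p1=2, p2=2, p3=1, p4=3, p5=3, p6=1, p7=3)
step 2: fire ζ:  (p0=4, p1=2, p2=2, p3=1, p4=3, p5=3, p6=1, p7=3) → (p0=2, p1=2, p2=2, p3=4, p4=5, p5=3, p6=1, p7=4)
step 3: fire α:  (p0=2, p1=2, p2=2, p3=4, p4=5, p5=3, p6=1, p7=4) → (p0=0, p1=4, p2=0, p3=5, p4=5, p5=2, p6=2, p7=4)

(p0=0, p1=4, p2=0, p3=5, p4=5, p5=2, p6=2, p7=4)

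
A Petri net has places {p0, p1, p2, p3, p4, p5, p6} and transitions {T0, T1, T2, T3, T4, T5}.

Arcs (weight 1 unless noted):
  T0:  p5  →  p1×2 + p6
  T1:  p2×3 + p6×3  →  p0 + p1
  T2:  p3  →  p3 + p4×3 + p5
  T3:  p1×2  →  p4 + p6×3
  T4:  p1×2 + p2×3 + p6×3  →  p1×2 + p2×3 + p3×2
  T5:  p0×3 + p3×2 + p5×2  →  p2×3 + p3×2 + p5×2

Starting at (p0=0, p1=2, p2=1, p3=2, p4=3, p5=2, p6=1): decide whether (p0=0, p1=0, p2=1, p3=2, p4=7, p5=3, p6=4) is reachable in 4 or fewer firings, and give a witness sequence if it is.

step 1: fire T2:  (p0=0, p1=2, p2=1, p3=2, p4=3, p5=2, p6=1) → (p0=0, p1=2, p2=1, p3=2, p4=6, p5=3, p6=1)
step 2: fire T3:  (p0=0, p1=2, p2=1, p3=2, p4=6, p5=3, p6=1) → (p0=0, p1=0, p2=1, p3=2, p4=7, p5=3, p6=4)

YES — reachable via ⟨T2, T3⟩ (2 firings)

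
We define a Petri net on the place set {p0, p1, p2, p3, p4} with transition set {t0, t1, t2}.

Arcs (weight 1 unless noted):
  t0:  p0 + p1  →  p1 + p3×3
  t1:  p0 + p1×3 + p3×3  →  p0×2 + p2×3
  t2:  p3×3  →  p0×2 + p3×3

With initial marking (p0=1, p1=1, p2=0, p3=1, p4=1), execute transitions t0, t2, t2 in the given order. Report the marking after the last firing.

(p0=4, p1=1, p2=0, p3=4, p4=1)

step 1: fire t0:  (p0=1, p1=1, p2=0, p3=1, p4=1) → (p0=0, p1=1, p2=0, p3=4, p4=1)
step 2: fire t2:  (p0=0, p1=1, p2=0, p3=4, p4=1) → (p0=2, p1=1, p2=0, p3=4, p4=1)
step 3: fire t2:  (p0=2, p1=1, p2=0, p3=4, p4=1) → (p0=4, p1=1, p2=0, p3=4, p4=1)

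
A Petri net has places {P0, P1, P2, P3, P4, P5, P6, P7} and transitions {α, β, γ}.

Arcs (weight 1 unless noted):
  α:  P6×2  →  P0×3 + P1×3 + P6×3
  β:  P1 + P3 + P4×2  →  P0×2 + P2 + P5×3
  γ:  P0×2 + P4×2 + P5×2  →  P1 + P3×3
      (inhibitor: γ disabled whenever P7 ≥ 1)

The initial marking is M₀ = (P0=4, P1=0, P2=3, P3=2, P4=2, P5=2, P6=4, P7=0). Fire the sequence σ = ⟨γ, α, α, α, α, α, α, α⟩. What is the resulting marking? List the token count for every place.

(P0=23, P1=22, P2=3, P3=5, P4=0, P5=0, P6=11, P7=0)

step 1: fire γ:  (P0=4, P1=0, P2=3, P3=2, P4=2, P5=2, P6=4, P7=0) → (P0=2, P1=1, P2=3, P3=5, P4=0, P5=0, P6=4, P7=0)
step 2: fire α:  (P0=2, P1=1, P2=3, P3=5, P4=0, P5=0, P6=4, P7=0) → (P0=5, P1=4, P2=3, P3=5, P4=0, P5=0, P6=5, P7=0)
step 3: fire α:  (P0=5, P1=4, P2=3, P3=5, P4=0, P5=0, P6=5, P7=0) → (P0=8, P1=7, P2=3, P3=5, P4=0, P5=0, P6=6, P7=0)
step 4: fire α:  (P0=8, P1=7, P2=3, P3=5, P4=0, P5=0, P6=6, P7=0) → (P0=11, P1=10, P2=3, P3=5, P4=0, P5=0, P6=7, P7=0)
step 5: fire α:  (P0=11, P1=10, P2=3, P3=5, P4=0, P5=0, P6=7, P7=0) → (P0=14, P1=13, P2=3, P3=5, P4=0, P5=0, P6=8, P7=0)
step 6: fire α:  (P0=14, P1=13, P2=3, P3=5, P4=0, P5=0, P6=8, P7=0) → (P0=17, P1=16, P2=3, P3=5, P4=0, P5=0, P6=9, P7=0)
step 7: fire α:  (P0=17, P1=16, P2=3, P3=5, P4=0, P5=0, P6=9, P7=0) → (P0=20, P1=19, P2=3, P3=5, P4=0, P5=0, P6=10, P7=0)
step 8: fire α:  (P0=20, P1=19, P2=3, P3=5, P4=0, P5=0, P6=10, P7=0) → (P0=23, P1=22, P2=3, P3=5, P4=0, P5=0, P6=11, P7=0)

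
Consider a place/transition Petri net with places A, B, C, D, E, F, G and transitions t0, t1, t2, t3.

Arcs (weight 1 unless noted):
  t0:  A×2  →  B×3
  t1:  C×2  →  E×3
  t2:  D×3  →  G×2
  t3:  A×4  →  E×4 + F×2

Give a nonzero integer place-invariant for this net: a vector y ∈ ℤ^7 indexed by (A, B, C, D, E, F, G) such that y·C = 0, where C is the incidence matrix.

Incidence matrix C (rows=places, cols=transitions):
       t0   t1   t2   t3
    A  -2    0    0   -4
    B   3    0    0    0
    C   0   -2    0    0
    D   0    0   -3    0
    E   0    3    0    4
    F   0    0    0    2
    G   0    0    2    0

Candidate y = [6, 4, 9, 0, 6, 0, 0]; check y·C column-wise:
  col t0: 6·-2 + 4·3 + 9·0 + 6·0 = 0
  col t1: 6·0 + 4·0 + 9·-2 + 6·3 = 0
  col t2: 6·0 + 4·0 + 9·0 + 0·-3 + 6·0 + 0·2 = 0
  col t3: 6·-4 + 4·0 + 9·0 + 6·4 + 0·2 = 0

y = (A:6, B:4, C:9, D:0, E:6, F:0, G:0)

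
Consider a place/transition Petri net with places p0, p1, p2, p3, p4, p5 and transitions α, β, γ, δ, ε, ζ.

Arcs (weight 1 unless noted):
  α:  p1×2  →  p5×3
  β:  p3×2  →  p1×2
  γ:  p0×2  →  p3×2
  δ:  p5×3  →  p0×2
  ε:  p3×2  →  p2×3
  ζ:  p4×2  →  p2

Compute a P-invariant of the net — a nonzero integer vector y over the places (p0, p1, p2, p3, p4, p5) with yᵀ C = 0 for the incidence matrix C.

Incidence matrix C (rows=places, cols=transitions):
        α    β    γ    δ    ε    ζ
   p0   0    0   -2    2    0    0
   p1  -2    2    0    0    0    0
   p2   0    0    0    0    3    1
   p3   0   -2    2    0   -2    0
   p4   0    0    0    0    0   -2
   p5   3    0    0   -3    0    0

Candidate y = [3, 3, 2, 3, 1, 2]; check y·C column-wise:
  col α: 3·0 + 3·-2 + 2·0 + 3·0 + 1·0 + 2·3 = 0
  col β: 3·0 + 3·2 + 2·0 + 3·-2 + 1·0 + 2·0 = 0
  col γ: 3·-2 + 3·0 + 2·0 + 3·2 + 1·0 + 2·0 = 0
  col δ: 3·2 + 3·0 + 2·0 + 3·0 + 1·0 + 2·-3 = 0
  col ε: 3·0 + 3·0 + 2·3 + 3·-2 + 1·0 + 2·0 = 0
  col ζ: 3·0 + 3·0 + 2·1 + 3·0 + 1·-2 + 2·0 = 0

y = (p0:3, p1:3, p2:2, p3:3, p4:1, p5:2)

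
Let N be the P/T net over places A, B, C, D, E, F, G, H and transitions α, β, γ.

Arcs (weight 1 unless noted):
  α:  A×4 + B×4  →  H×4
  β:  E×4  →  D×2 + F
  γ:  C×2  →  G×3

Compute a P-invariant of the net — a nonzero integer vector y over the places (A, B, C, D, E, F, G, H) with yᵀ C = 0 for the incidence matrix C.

y = (A:1, B:-1, C:0, D:0, E:0, F:0, G:0, H:0)

Incidence matrix C (rows=places, cols=transitions):
        α    β    γ
    A  -4    0    0
    B  -4    0    0
    C   0    0   -2
    D   0    2    0
    E   0   -4    0
    F   0    1    0
    G   0    0    3
    H   4    0    0

Candidate y = [1, -1, 0, 0, 0, 0, 0, 0]; check y·C column-wise:
  col α: 1·-4 + -1·-4 + 0·4 = 0
  col β: 1·0 + -1·0 + 0·2 + 0·-4 + 0·1 = 0
  col γ: 1·0 + -1·0 + 0·-2 + 0·3 = 0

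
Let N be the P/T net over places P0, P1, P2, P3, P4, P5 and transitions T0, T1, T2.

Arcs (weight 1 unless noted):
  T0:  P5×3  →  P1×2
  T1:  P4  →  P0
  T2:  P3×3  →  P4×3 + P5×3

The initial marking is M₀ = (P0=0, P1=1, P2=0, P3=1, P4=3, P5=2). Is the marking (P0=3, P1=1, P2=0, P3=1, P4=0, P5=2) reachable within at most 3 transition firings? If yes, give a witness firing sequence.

step 1: fire T1:  (P0=0, P1=1, P2=0, P3=1, P4=3, P5=2) → (P0=1, P1=1, P2=0, P3=1, P4=2, P5=2)
step 2: fire T1:  (P0=1, P1=1, P2=0, P3=1, P4=2, P5=2) → (P0=2, P1=1, P2=0, P3=1, P4=1, P5=2)
step 3: fire T1:  (P0=2, P1=1, P2=0, P3=1, P4=1, P5=2) → (P0=3, P1=1, P2=0, P3=1, P4=0, P5=2)

YES — reachable via ⟨T1, T1, T1⟩ (3 firings)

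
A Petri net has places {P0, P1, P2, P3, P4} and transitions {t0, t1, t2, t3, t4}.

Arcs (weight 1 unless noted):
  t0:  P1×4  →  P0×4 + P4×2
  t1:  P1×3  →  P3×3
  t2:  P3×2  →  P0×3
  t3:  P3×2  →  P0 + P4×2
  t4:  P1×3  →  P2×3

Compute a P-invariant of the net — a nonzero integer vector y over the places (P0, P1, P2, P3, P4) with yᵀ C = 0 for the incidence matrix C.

y = (P0:2, P1:3, P2:3, P3:3, P4:2)

Incidence matrix C (rows=places, cols=transitions):
       t0   t1   t2   t3   t4
   P0   4    0    3    1    0
   P1  -4   -3    0    0   -3
   P2   0    0    0    0    3
   P3   0    3   -2   -2    0
   P4   2    0    0    2    0

Candidate y = [2, 3, 3, 3, 2]; check y·C column-wise:
  col t0: 2·4 + 3·-4 + 3·0 + 3·0 + 2·2 = 0
  col t1: 2·0 + 3·-3 + 3·0 + 3·3 + 2·0 = 0
  col t2: 2·3 + 3·0 + 3·0 + 3·-2 + 2·0 = 0
  col t3: 2·1 + 3·0 + 3·0 + 3·-2 + 2·2 = 0
  col t4: 2·0 + 3·-3 + 3·3 + 3·0 + 2·0 = 0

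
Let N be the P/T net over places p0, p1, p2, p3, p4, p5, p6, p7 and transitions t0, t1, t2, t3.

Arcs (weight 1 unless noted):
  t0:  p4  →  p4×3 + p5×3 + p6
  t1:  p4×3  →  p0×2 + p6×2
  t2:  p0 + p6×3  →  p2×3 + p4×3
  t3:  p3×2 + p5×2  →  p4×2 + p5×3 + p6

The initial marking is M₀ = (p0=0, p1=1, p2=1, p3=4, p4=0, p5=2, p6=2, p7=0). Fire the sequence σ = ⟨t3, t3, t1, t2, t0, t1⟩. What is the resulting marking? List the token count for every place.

step 1: fire t3:  (p0=0, p1=1, p2=1, p3=4, p4=0, p5=2, p6=2, p7=0) → (p0=0, p1=1, p2=1, p3=2, p4=2, p5=3, p6=3, p7=0)
step 2: fire t3:  (p0=0, p1=1, p2=1, p3=2, p4=2, p5=3, p6=3, p7=0) → (p0=0, p1=1, p2=1, p3=0, p4=4, p5=4, p6=4, p7=0)
step 3: fire t1:  (p0=0, p1=1, p2=1, p3=0, p4=4, p5=4, p6=4, p7=0) → (p0=2, p1=1, p2=1, p3=0, p4=1, p5=4, p6=6, p7=0)
step 4: fire t2:  (p0=2, p1=1, p2=1, p3=0, p4=1, p5=4, p6=6, p7=0) → (p0=1, p1=1, p2=4, p3=0, p4=4, p5=4, p6=3, p7=0)
step 5: fire t0:  (p0=1, p1=1, p2=4, p3=0, p4=4, p5=4, p6=3, p7=0) → (p0=1, p1=1, p2=4, p3=0, p4=6, p5=7, p6=4, p7=0)
step 6: fire t1:  (p0=1, p1=1, p2=4, p3=0, p4=6, p5=7, p6=4, p7=0) → (p0=3, p1=1, p2=4, p3=0, p4=3, p5=7, p6=6, p7=0)

(p0=3, p1=1, p2=4, p3=0, p4=3, p5=7, p6=6, p7=0)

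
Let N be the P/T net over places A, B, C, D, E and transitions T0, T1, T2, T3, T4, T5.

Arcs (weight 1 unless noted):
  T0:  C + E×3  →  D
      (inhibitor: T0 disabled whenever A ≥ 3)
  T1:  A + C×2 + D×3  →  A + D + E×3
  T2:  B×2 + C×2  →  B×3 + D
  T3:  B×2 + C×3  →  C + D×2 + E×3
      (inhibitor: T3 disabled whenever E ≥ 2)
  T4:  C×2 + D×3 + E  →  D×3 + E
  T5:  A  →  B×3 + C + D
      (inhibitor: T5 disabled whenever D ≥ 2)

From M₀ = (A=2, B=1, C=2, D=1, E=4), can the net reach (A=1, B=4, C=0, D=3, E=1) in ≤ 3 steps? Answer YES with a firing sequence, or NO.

step 1: fire T5:  (A=2, B=1, C=2, D=1, E=4) → (A=1, B=4, C=3, D=2, E=4)
step 2: fire T0:  (A=1, B=4, C=3, D=2, E=4) → (A=1, B=4, C=2, D=3, E=1)
step 3: fire T4:  (A=1, B=4, C=2, D=3, E=1) → (A=1, B=4, C=0, D=3, E=1)

YES — reachable via ⟨T5, T0, T4⟩ (3 firings)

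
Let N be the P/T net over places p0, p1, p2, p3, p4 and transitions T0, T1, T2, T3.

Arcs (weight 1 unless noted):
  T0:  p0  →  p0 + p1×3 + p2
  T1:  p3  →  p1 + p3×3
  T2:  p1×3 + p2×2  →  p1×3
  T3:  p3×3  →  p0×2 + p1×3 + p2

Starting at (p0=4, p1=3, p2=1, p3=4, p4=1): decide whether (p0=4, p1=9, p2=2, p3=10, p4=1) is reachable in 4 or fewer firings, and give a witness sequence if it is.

YES — reachable via ⟨T0, T1, T1, T1⟩ (4 firings)

step 1: fire T0:  (p0=4, p1=3, p2=1, p3=4, p4=1) → (p0=4, p1=6, p2=2, p3=4, p4=1)
step 2: fire T1:  (p0=4, p1=6, p2=2, p3=4, p4=1) → (p0=4, p1=7, p2=2, p3=6, p4=1)
step 3: fire T1:  (p0=4, p1=7, p2=2, p3=6, p4=1) → (p0=4, p1=8, p2=2, p3=8, p4=1)
step 4: fire T1:  (p0=4, p1=8, p2=2, p3=8, p4=1) → (p0=4, p1=9, p2=2, p3=10, p4=1)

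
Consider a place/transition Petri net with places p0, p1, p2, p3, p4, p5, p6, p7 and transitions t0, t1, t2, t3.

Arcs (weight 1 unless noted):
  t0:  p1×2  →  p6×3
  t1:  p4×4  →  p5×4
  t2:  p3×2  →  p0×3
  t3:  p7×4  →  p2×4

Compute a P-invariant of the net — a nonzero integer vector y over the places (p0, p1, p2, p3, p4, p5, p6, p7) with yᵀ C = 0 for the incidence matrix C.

Incidence matrix C (rows=places, cols=transitions):
       t0   t1   t2   t3
   p0   0    0    3    0
   p1  -2    0    0    0
   p2   0    0    0    4
   p3   0    0   -2    0
   p4   0   -4    0    0
   p5   0    4    0    0
   p6   3    0    0    0
   p7   0    0    0   -4

Candidate y = [2, 0, 0, 3, 0, 0, 0, 0]; check y·C column-wise:
  col t0: 2·0 + 0·-2 + 3·0 + 0·3 = 0
  col t1: 2·0 + 3·0 + 0·-4 + 0·4 = 0
  col t2: 2·3 + 3·-2 = 0
  col t3: 2·0 + 0·4 + 3·0 + 0·-4 = 0

y = (p0:2, p1:0, p2:0, p3:3, p4:0, p5:0, p6:0, p7:0)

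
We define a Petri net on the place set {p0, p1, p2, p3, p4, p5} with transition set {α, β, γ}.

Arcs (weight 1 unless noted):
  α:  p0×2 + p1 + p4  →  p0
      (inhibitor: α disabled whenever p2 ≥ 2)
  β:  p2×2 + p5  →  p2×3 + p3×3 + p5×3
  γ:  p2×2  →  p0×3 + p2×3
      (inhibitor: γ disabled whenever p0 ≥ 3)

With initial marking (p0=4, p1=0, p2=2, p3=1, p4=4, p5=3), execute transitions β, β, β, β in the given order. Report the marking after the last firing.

(p0=4, p1=0, p2=6, p3=13, p4=4, p5=11)

step 1: fire β:  (p0=4, p1=0, p2=2, p3=1, p4=4, p5=3) → (p0=4, p1=0, p2=3, p3=4, p4=4, p5=5)
step 2: fire β:  (p0=4, p1=0, p2=3, p3=4, p4=4, p5=5) → (p0=4, p1=0, p2=4, p3=7, p4=4, p5=7)
step 3: fire β:  (p0=4, p1=0, p2=4, p3=7, p4=4, p5=7) → (p0=4, p1=0, p2=5, p3=10, p4=4, p5=9)
step 4: fire β:  (p0=4, p1=0, p2=5, p3=10, p4=4, p5=9) → (p0=4, p1=0, p2=6, p3=13, p4=4, p5=11)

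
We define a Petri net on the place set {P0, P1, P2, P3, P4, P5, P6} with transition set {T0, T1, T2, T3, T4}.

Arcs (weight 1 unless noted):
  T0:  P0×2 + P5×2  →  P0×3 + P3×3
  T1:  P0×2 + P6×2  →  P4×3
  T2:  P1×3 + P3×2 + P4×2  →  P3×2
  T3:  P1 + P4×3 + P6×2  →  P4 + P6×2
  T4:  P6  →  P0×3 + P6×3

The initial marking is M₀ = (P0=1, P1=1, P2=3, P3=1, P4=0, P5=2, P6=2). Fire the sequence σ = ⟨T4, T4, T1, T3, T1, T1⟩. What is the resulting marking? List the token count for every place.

(P0=1, P1=0, P2=3, P3=1, P4=7, P5=2, P6=0)

step 1: fire T4:  (P0=1, P1=1, P2=3, P3=1, P4=0, P5=2, P6=2) → (P0=4, P1=1, P2=3, P3=1, P4=0, P5=2, P6=4)
step 2: fire T4:  (P0=4, P1=1, P2=3, P3=1, P4=0, P5=2, P6=4) → (P0=7, P1=1, P2=3, P3=1, P4=0, P5=2, P6=6)
step 3: fire T1:  (P0=7, P1=1, P2=3, P3=1, P4=0, P5=2, P6=6) → (P0=5, P1=1, P2=3, P3=1, P4=3, P5=2, P6=4)
step 4: fire T3:  (P0=5, P1=1, P2=3, P3=1, P4=3, P5=2, P6=4) → (P0=5, P1=0, P2=3, P3=1, P4=1, P5=2, P6=4)
step 5: fire T1:  (P0=5, P1=0, P2=3, P3=1, P4=1, P5=2, P6=4) → (P0=3, P1=0, P2=3, P3=1, P4=4, P5=2, P6=2)
step 6: fire T1:  (P0=3, P1=0, P2=3, P3=1, P4=4, P5=2, P6=2) → (P0=1, P1=0, P2=3, P3=1, P4=7, P5=2, P6=0)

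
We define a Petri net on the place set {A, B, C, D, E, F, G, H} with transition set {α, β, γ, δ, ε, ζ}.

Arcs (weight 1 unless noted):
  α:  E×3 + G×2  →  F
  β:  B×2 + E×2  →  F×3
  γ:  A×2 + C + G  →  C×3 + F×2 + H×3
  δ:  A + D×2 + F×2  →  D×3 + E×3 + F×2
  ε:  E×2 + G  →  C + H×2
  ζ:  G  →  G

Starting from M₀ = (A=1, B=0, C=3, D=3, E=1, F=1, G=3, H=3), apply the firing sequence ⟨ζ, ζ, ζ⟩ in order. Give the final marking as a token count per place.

(A=1, B=0, C=3, D=3, E=1, F=1, G=3, H=3)

step 1: fire ζ:  (A=1, B=0, C=3, D=3, E=1, F=1, G=3, H=3) → (A=1, B=0, C=3, D=3, E=1, F=1, G=3, H=3)
step 2: fire ζ:  (A=1, B=0, C=3, D=3, E=1, F=1, G=3, H=3) → (A=1, B=0, C=3, D=3, E=1, F=1, G=3, H=3)
step 3: fire ζ:  (A=1, B=0, C=3, D=3, E=1, F=1, G=3, H=3) → (A=1, B=0, C=3, D=3, E=1, F=1, G=3, H=3)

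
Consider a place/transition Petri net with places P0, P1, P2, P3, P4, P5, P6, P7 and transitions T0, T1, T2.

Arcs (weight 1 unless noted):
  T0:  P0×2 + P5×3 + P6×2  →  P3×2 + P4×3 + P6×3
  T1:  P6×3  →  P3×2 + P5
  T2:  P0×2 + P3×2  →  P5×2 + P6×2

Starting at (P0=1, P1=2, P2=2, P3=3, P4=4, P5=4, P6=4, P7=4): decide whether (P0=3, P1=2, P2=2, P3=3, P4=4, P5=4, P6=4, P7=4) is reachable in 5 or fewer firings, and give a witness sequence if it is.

depth 0: 1 marking
depth 1: 2 markings reached so far
depth 2: 2 markings reached so far
(frontier empty at depth 2; search complete)
target is not among the 2 markings reachable within 5 steps

NO — not reachable within 5 firings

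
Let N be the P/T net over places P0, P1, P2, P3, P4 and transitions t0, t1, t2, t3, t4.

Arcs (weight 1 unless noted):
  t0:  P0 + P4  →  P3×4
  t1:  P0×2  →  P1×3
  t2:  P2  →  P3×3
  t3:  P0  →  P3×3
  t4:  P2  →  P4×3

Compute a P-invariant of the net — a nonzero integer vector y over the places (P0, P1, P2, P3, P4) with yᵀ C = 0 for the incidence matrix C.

y = (P0:3, P1:2, P2:3, P3:1, P4:1)

Incidence matrix C (rows=places, cols=transitions):
       t0   t1   t2   t3   t4
   P0  -1   -2    0   -1    0
   P1   0    3    0    0    0
   P2   0    0   -1    0   -1
   P3   4    0    3    3    0
   P4  -1    0    0    0    3

Candidate y = [3, 2, 3, 1, 1]; check y·C column-wise:
  col t0: 3·-1 + 2·0 + 3·0 + 1·4 + 1·-1 = 0
  col t1: 3·-2 + 2·3 + 3·0 + 1·0 + 1·0 = 0
  col t2: 3·0 + 2·0 + 3·-1 + 1·3 + 1·0 = 0
  col t3: 3·-1 + 2·0 + 3·0 + 1·3 + 1·0 = 0
  col t4: 3·0 + 2·0 + 3·-1 + 1·0 + 1·3 = 0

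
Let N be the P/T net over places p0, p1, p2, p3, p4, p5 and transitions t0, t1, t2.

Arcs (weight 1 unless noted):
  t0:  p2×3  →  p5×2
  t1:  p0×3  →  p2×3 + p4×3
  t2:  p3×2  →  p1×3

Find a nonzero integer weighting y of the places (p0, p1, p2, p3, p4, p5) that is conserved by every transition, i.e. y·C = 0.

y = (p0:0, p1:2, p2:0, p3:3, p4:0, p5:0)

Incidence matrix C (rows=places, cols=transitions):
       t0   t1   t2
   p0   0   -3    0
   p1   0    0    3
   p2  -3    3    0
   p3   0    0   -2
   p4   0    3    0
   p5   2    0    0

Candidate y = [0, 2, 0, 3, 0, 0]; check y·C column-wise:
  col t0: 2·0 + 0·-3 + 3·0 + 0·2 = 0
  col t1: 0·-3 + 2·0 + 0·3 + 3·0 + 0·3 = 0
  col t2: 2·3 + 3·-2 = 0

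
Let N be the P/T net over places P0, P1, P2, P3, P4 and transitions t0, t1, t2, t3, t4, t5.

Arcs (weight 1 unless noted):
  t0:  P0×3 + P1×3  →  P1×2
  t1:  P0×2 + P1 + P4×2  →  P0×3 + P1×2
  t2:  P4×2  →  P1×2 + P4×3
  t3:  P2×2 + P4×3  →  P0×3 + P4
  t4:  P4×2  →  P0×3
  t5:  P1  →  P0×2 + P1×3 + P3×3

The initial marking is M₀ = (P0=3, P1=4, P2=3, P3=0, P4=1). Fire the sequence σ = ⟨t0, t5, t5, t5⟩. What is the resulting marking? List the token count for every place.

step 1: fire t0:  (P0=3, P1=4, P2=3, P3=0, P4=1) → (P0=0, P1=3, P2=3, P3=0, P4=1)
step 2: fire t5:  (P0=0, P1=3, P2=3, P3=0, P4=1) → (P0=2, P1=5, P2=3, P3=3, P4=1)
step 3: fire t5:  (P0=2, P1=5, P2=3, P3=3, P4=1) → (P0=4, P1=7, P2=3, P3=6, P4=1)
step 4: fire t5:  (P0=4, P1=7, P2=3, P3=6, P4=1) → (P0=6, P1=9, P2=3, P3=9, P4=1)

(P0=6, P1=9, P2=3, P3=9, P4=1)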